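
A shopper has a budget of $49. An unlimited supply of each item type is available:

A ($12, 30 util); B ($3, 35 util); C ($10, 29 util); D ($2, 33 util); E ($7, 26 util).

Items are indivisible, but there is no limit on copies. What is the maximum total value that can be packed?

Best value-per-unit is D at 33/2; filling with it alone gives 24×33 = 792.
Optimal mix: 1×B + 23×D → cost 49, value 794.

794 util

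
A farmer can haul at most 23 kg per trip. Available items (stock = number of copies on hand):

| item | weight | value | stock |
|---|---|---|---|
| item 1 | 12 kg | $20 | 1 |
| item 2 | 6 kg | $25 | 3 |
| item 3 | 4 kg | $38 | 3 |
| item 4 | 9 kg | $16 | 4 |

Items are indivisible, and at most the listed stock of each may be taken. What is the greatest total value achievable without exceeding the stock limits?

$139

Top feasible selections:
- 1×item 2 + 3×item 3: weight 18, value 139
- 3×item 3 + 1×item 4: weight 21, value 130
Best: $139.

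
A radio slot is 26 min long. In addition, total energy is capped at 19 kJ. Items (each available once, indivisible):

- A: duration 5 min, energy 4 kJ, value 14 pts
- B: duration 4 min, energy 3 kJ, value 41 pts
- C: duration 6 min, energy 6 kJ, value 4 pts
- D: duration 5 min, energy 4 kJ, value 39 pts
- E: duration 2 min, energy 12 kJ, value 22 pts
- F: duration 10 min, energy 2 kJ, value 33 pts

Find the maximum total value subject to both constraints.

Feasible sets respecting both limits:
- A+B+D+F: duration 24, energy 13, value 127
- B+C+D+F: duration 25, energy 15, value 117
- B+D+F: duration 19, energy 9, value 113
- B+D+E: duration 11, energy 19, value 102
Best: 127 pts.

127 pts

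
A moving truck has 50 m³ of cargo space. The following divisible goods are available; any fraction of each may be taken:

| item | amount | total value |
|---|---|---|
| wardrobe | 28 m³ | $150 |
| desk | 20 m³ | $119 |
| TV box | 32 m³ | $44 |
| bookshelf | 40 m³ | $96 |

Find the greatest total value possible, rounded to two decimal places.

273.80

Take in order of value per unit:
- desk (119/20 per unit): all 20 → value 119, running total 119.00
- wardrobe (150/28 per unit): all 28 → value 150, running total 269.00
- bookshelf (96/40 per unit): 2 of 40 → value 2×96/40 = 4.8000, running total 273.80
Total 273.80.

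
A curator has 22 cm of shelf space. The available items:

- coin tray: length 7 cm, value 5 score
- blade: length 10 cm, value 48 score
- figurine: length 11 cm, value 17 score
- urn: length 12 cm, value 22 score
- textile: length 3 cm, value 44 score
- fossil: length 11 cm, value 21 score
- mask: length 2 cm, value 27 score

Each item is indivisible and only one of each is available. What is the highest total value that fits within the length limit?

Check high-value combinations within 22 cm:
- coin tray+blade+textile+mask: length 7+10+3+2=22, value 5+48+44+27=124
- blade+textile+mask: length 10+3+2=15, value 48+44+27=119
- coin tray+blade+textile: length 7+10+3=20, value 5+48+44=97
- urn+textile+mask: length 12+3+2=17, value 22+44+27=93
Best: 124 score.

124 score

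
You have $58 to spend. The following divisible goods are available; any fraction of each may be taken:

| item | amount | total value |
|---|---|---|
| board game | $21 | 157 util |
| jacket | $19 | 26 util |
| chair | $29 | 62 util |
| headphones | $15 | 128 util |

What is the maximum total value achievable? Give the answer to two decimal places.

332.03

Take in order of value per unit:
- headphones (128/15 per unit): all 15 → value 128, running total 128.00
- board game (157/21 per unit): all 21 → value 157, running total 285.00
- chair (62/29 per unit): 22 of 29 → value 22×62/29 = 47.0345, running total 332.03
Total 332.03.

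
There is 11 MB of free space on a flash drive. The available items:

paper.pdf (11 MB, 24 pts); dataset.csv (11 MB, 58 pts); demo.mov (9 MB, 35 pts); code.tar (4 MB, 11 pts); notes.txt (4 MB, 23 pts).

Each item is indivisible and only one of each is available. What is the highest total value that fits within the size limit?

Check high-value combinations within 11 MB:
- dataset.csv: size 11, value 58
- demo.mov: size 9, value 35
- code.tar+notes.txt: size 4+4=8, value 11+23=34
Best: 58 pts.

58 pts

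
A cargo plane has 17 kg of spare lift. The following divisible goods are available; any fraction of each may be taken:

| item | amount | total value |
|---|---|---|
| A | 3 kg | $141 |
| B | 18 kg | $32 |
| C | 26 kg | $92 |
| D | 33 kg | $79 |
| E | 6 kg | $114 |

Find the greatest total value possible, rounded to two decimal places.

283.31

Take in order of value per unit:
- A (141/3 per unit): all 3 → value 141, running total 141.00
- E (114/6 per unit): all 6 → value 114, running total 255.00
- C (92/26 per unit): 8 of 26 → value 8×92/26 = 28.3077, running total 283.31
Total 283.31.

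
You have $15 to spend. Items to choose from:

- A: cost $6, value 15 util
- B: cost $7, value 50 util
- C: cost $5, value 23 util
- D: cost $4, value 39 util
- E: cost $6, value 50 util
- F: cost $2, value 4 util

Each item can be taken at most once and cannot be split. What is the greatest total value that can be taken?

This is a 0/1 knapsack; check combinations near the capacity.
- C+D+E: cost 5+4+6=15, value 23+39+50=112
- B+E+F: cost 7+6+2=15, value 50+50+4=104
- B+E: cost 7+6=13, value 50+50=100
- D+E+F: cost 4+6+2=12, value 39+50+4=93
- B+D+F: cost 7+4+2=13, value 50+39+4=93
Best: 112 util.

112 util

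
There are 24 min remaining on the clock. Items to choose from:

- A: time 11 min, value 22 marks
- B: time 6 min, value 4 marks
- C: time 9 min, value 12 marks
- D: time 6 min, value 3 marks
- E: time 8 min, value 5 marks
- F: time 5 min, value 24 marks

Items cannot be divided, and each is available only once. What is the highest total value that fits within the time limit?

This is a 0/1 knapsack; check combinations near the capacity.
- A+E+F: time 11+8+5=24, value 22+5+24=51
- A+B+F: time 11+6+5=22, value 22+4+24=50
- A+D+F: time 11+6+5=22, value 22+3+24=49
Best: 51 marks.

51 marks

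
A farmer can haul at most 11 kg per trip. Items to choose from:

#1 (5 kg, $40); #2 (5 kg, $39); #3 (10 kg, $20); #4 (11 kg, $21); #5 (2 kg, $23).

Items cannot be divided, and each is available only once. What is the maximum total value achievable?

$79

Check high-value combinations within 11 kg:
- #1+#2: weight 5+5=10, value 40+39=79
- #1+#5: weight 5+2=7, value 40+23=63
- #2+#5: weight 5+2=7, value 39+23=62
- #1: weight 5, value 40
Best: $79.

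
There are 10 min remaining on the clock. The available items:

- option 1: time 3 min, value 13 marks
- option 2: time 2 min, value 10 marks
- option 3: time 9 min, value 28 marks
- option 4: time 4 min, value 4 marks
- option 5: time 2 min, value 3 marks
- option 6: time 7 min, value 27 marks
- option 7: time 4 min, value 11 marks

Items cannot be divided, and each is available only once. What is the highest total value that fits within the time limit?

Check high-value combinations within 10 min:
- option 1+option 6: time 3+7=10, value 13+27=40
- option 2+option 6: time 2+7=9, value 10+27=37
- option 1+option 2+option 7: time 3+2+4=9, value 13+10+11=34
- option 5+option 6: time 2+7=9, value 3+27=30
Best: 40 marks.

40 marks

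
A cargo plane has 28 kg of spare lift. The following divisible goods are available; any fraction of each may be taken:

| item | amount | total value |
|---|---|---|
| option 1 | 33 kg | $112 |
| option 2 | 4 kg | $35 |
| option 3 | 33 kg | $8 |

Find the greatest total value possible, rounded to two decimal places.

Take in order of value per unit:
- option 2 (35/4 per unit): all 4 → value 35, running total 35.00
- option 1 (112/33 per unit): 24 of 33 → value 24×112/33 = 81.4545, running total 116.45
Total 116.45.

116.45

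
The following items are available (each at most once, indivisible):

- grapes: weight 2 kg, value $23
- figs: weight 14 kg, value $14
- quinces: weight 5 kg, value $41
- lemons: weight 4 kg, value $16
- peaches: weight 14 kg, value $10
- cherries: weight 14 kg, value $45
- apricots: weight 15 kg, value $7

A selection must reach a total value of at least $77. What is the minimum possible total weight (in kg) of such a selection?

Subsets with value ≥ 77, sorted by total weight:
- grapes+quinces+lemons: weight 11, value 80
- quinces+cherries: weight 19, value 86
- grapes+lemons+cherries: weight 20, value 84
Minimum weight: 11 kg.

11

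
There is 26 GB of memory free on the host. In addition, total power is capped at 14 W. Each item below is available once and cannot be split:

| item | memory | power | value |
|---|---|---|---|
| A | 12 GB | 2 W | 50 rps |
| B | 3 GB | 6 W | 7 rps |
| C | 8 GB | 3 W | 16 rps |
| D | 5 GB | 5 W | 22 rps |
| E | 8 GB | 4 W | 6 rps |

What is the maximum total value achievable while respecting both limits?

88 rps

Feasible sets respecting both limits:
- A+C+D: memory 25, power 10, value 88
- A+B+D: memory 20, power 13, value 79
- A+D+E: memory 25, power 11, value 78
- A+B+C: memory 23, power 11, value 73
Best: 88 rps.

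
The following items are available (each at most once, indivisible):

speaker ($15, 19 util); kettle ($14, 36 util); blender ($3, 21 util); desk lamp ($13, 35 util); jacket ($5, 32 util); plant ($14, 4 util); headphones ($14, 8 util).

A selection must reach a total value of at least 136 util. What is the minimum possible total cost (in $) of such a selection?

50

Subsets with value ≥ 136, sorted by total cost:
- speaker+kettle+blender+desk lamp+jacket: cost 50, value 143
- kettle+blender+desk lamp+jacket+plant+headphones: cost 63, value 136
- speaker+kettle+blender+desk lamp+jacket+headphones: cost 64, value 151
Minimum cost: 50 $.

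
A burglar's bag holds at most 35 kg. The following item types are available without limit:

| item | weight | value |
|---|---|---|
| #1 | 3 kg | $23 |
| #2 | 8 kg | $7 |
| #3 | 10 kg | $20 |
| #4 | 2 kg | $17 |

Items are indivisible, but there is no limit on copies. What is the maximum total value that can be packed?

$295

Best value-per-unit is #4 at 17/2; filling with it alone gives 17×17 = 289.
Optimal mix: 1×#1 + 16×#4 → weight 35, value 295.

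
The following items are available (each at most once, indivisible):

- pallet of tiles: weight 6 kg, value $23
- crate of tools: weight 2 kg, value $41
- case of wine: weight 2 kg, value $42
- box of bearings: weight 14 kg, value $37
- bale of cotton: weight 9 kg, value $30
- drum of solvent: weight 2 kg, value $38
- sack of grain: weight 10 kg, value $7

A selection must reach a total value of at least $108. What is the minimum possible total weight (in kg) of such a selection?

6

Subsets with value ≥ 108, sorted by total weight:
- crate of tools+case of wine+drum of solvent: weight 6, value 121
- pallet of tiles+crate of tools+case of wine+drum of solvent: weight 12, value 144
Minimum weight: 6 kg.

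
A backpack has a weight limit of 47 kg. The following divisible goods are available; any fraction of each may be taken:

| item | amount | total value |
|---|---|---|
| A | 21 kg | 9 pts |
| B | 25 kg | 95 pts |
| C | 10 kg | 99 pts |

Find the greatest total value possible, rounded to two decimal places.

199.14

Take in order of value per unit:
- C (99/10 per unit): all 10 → value 99, running total 99.00
- B (95/25 per unit): all 25 → value 95, running total 194.00
- A (9/21 per unit): 12 of 21 → value 12×9/21 = 5.1429, running total 199.14
Total 199.14.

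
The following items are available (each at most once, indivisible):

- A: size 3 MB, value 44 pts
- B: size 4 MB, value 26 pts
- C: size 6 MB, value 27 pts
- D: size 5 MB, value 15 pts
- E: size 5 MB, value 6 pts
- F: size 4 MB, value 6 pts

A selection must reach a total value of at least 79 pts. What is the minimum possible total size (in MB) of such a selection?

Subsets with value ≥ 79, sorted by total size:
- A+B+D: size 12, value 85
- A+B+C: size 13, value 97
Minimum size: 12 MB.

12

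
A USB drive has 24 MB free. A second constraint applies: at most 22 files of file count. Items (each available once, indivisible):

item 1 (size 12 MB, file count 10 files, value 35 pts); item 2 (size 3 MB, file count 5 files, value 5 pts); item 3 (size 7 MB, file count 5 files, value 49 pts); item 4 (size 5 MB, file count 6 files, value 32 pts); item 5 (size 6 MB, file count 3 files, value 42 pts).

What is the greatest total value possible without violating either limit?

128 pts

Feasible sets respecting both limits:
- item 2+item 3+item 4+item 5: size 21, file count 19, value 128
- item 3+item 4+item 5: size 18, file count 14, value 123
- item 1+item 3+item 4: size 24, file count 21, value 116
- item 1+item 4+item 5: size 23, file count 19, value 109
Best: 128 pts.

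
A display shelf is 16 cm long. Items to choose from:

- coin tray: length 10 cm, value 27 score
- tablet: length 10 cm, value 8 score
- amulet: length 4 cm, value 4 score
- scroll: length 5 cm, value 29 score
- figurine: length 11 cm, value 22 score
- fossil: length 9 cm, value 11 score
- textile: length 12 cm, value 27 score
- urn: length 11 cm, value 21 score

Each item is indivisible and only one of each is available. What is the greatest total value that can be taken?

56 score

This is a 0/1 knapsack; check combinations near the capacity.
- coin tray+scroll: length 10+5=15, value 27+29=56
- scroll+figurine: length 5+11=16, value 29+22=51
- scroll+urn: length 5+11=16, value 29+21=50
Best: 56 score.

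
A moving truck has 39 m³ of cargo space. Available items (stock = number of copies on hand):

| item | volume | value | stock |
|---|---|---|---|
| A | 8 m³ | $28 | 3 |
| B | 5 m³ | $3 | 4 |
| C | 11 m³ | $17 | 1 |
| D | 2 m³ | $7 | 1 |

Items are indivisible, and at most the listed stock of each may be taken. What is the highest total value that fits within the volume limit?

$108

Best selections within volume 39 and stock limits:
- 3×A + 1×C + 1×D: volume 37, value 108
- 3×A + 1×C: volume 35, value 101
- 3×A + 2×B + 1×D: volume 36, value 97
- 3×A + 1×B + 1×D: volume 31, value 94
Best: $108.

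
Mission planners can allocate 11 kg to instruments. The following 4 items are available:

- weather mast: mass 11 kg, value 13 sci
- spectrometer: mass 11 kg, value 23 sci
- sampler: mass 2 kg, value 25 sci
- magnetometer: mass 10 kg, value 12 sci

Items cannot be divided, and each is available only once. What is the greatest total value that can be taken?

25 sci

Check high-value combinations within 11 kg:
- sampler: mass 2, value 25
- spectrometer: mass 11, value 23
- weather mast: mass 11, value 13
- magnetometer: mass 10, value 12
Best: 25 sci.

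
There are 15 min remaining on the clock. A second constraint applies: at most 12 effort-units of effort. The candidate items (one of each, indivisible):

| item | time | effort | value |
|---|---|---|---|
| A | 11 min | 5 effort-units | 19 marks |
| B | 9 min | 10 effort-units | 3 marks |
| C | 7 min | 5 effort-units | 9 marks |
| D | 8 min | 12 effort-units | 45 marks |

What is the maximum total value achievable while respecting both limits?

Feasible sets respecting both limits:
- D: time 8, effort 12, value 45
- A: time 11, effort 5, value 19
- C: time 7, effort 5, value 9
Best: 45 marks.

45 marks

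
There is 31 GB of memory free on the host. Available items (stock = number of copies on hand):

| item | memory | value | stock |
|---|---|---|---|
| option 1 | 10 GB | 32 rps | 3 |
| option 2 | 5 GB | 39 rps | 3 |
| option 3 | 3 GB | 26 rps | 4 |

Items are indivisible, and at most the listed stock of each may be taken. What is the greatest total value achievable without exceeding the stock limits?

221 rps

Best selections within memory 31 and stock limits:
- 3×option 2 + 4×option 3: memory 27, value 221
- 1×option 1 + 3×option 2 + 2×option 3: memory 31, value 201
Best: 221 rps.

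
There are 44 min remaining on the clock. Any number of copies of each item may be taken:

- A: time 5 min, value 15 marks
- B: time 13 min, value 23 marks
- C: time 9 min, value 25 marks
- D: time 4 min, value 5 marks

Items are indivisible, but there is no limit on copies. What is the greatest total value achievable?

Best value-per-unit is A at 15/5; filling with it alone gives 8×15 = 120.
Optimal mix: 7×A + 1×C → time 44, value 130.

130 marks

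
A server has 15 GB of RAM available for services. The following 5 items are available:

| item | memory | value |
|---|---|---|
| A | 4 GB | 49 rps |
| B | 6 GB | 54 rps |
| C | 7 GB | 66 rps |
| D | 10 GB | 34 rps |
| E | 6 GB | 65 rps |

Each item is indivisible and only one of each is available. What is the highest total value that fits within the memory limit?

This is a 0/1 knapsack; check combinations near the capacity.
- C+E: memory 7+6=13, value 66+65=131
- B+C: memory 6+7=13, value 54+66=120
- B+E: memory 6+6=12, value 54+65=119
Best: 131 rps.

131 rps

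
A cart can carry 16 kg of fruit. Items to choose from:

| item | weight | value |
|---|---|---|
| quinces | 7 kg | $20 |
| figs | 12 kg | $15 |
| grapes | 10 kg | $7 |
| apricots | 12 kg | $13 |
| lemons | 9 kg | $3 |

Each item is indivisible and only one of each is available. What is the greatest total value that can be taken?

$23

Check high-value combinations within 16 kg:
- quinces+lemons: weight 7+9=16, value 20+3=23
- quinces: weight 7, value 20
- figs: weight 12, value 15
- apricots: weight 12, value 13
Best: $23.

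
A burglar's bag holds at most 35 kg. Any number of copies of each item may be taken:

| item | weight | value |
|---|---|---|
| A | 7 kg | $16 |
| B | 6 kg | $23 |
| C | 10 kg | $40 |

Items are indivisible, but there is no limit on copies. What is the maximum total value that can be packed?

Best value-per-unit is C at 40/10; filling with it alone gives 3×40 = 120.
Optimal mix: 4×B + 1×C → weight 34, value 132.

$132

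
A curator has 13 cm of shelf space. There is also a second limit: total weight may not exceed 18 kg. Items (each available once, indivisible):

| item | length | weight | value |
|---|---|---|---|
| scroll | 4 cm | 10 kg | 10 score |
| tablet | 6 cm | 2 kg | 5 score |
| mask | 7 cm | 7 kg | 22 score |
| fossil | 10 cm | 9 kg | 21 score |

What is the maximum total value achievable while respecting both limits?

Feasible sets respecting both limits:
- scroll+mask: length 11, weight 17, value 32
- tablet+mask: length 13, weight 9, value 27
- mask: length 7, weight 7, value 22
- fossil: length 10, weight 9, value 21
Best: 32 score.

32 score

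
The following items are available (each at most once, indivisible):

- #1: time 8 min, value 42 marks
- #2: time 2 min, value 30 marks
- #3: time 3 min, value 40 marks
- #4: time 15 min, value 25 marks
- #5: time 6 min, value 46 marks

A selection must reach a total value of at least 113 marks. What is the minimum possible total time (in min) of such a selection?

Subsets with value ≥ 113, sorted by total time:
- #2+#3+#5: time 11, value 116
- #1+#2+#5: time 16, value 118
- #1+#3+#5: time 17, value 128
- #1+#2+#3+#5: time 19, value 158
Minimum time: 11 min.

11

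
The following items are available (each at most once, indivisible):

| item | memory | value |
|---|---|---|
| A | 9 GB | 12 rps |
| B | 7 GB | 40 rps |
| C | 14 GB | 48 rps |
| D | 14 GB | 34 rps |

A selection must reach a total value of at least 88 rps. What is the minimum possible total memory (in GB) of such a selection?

Subsets with value ≥ 88, sorted by total memory:
- B+C: memory 21, value 88
- A+B+C: memory 30, value 100
- B+C+D: memory 35, value 122
- A+C+D: memory 37, value 94
Minimum memory: 21 GB.

21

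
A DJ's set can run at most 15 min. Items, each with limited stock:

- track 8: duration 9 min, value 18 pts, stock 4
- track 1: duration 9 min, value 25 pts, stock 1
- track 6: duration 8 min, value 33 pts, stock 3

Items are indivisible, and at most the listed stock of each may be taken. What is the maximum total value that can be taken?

Top feasible selections:
- 1×track 6: duration 8, value 33
- 1×track 1: duration 9, value 25
Best: 33 pts.

33 pts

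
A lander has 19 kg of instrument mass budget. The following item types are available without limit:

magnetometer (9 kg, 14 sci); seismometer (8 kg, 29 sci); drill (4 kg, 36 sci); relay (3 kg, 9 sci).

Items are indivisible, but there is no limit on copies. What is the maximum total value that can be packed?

Best value-per-unit is drill at 36/4; filling with it alone gives 4×36 = 144.
Optimal mix: 4×drill + 1×relay → mass 19, value 153.

153 sci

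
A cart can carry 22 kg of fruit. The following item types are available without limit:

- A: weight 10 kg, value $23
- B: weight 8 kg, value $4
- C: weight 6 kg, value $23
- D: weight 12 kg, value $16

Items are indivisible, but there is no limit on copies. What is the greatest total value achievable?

$69

Best value-per-unit is C at 23/6; filling with it alone gives 3×23 = 69.
Optimal mix: 1×A + 2×C → weight 22, value 69.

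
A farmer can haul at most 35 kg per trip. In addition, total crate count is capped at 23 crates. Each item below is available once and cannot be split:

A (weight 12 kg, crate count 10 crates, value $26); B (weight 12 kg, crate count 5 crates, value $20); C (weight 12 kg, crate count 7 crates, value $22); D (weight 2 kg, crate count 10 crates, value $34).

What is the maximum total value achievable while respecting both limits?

$76

Feasible sets respecting both limits:
- B+C+D: weight 26, crate count 22, value 76
- A+D: weight 14, crate count 20, value 60
- C+D: weight 14, crate count 17, value 56
Best: $76.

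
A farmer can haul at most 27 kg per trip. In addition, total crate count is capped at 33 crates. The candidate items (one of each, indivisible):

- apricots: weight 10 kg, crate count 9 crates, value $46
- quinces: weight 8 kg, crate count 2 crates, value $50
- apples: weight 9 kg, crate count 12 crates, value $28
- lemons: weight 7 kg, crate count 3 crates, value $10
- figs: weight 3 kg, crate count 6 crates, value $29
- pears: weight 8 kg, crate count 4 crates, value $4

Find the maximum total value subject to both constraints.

$125

Feasible sets respecting both limits:
- apricots+quinces+figs: weight 21, crate count 17, value 125
- apricots+quinces+apples: weight 27, crate count 23, value 124
- quinces+apples+lemons+figs: weight 27, crate count 23, value 117
- quinces+apples+figs: weight 20, crate count 20, value 107
Best: $125.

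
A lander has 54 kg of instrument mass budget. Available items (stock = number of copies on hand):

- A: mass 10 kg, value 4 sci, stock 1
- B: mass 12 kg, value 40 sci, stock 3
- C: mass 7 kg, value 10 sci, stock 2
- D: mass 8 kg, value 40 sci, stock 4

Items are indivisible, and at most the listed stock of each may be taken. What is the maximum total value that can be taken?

Best selections within mass 54 and stock limits:
- 1×B + 1×C + 4×D: mass 51, value 210
- 1×A + 1×B + 4×D: mass 54, value 204
Best: 210 sci.

210 sci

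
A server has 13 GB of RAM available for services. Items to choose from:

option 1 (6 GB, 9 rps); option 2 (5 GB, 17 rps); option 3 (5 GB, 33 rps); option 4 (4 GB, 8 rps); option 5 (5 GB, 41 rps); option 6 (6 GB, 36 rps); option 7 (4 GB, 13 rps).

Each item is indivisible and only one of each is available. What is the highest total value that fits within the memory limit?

77 rps

Check high-value combinations within 13 GB:
- option 5+option 6: memory 5+6=11, value 41+36=77
- option 3+option 5: memory 5+5=10, value 33+41=74
- option 3+option 6: memory 5+6=11, value 33+36=69
- option 4+option 5+option 7: memory 4+5+4=13, value 8+41+13=62
- option 2+option 5: memory 5+5=10, value 17+41=58
Best: 77 rps.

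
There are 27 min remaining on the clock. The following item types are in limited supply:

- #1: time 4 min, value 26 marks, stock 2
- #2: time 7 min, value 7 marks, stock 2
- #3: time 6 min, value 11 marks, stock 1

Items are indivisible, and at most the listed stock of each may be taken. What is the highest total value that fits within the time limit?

Top feasible selections:
- 2×#1 + 1×#2 + 1×#3: time 21, value 70
- 2×#1 + 2×#2: time 22, value 66
- 2×#1 + 1×#3: time 14, value 63
Best: 70 marks.

70 marks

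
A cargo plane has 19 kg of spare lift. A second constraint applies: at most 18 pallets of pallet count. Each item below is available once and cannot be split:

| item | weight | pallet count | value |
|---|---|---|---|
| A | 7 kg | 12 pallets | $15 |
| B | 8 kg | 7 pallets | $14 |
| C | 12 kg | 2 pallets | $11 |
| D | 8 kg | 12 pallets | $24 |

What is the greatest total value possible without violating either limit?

$26

Feasible sets respecting both limits:
- A+C: weight 19, pallet count 14, value 26
- D: weight 8, pallet count 12, value 24
- A: weight 7, pallet count 12, value 15
- B: weight 8, pallet count 7, value 14
Best: $26.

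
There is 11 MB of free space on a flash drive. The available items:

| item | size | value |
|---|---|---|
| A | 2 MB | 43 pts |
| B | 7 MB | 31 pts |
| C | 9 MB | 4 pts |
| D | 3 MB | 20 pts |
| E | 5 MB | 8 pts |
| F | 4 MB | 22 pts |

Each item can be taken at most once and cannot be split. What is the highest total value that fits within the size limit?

85 pts

Check high-value combinations within 11 MB:
- A+D+F: size 2+3+4=9, value 43+20+22=85
- A+B: size 2+7=9, value 43+31=74
- A+E+F: size 2+5+4=11, value 43+8+22=73
- A+D+E: size 2+3+5=10, value 43+20+8=71
Best: 85 pts.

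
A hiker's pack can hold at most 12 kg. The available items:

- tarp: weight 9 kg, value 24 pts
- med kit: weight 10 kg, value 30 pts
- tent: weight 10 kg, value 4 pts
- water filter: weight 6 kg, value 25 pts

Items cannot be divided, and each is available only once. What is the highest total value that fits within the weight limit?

30 pts

Check high-value combinations within 12 kg:
- med kit: weight 10, value 30
- water filter: weight 6, value 25
- tarp: weight 9, value 24
Best: 30 pts.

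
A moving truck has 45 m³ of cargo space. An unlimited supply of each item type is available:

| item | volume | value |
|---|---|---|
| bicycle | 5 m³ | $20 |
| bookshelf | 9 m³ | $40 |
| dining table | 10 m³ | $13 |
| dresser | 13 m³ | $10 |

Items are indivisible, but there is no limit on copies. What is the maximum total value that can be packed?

$200

Best value-per-unit is bookshelf at 40/9, and filling with it alone uses volume 5×9=45. No mix of the others beats 5×40 = 200.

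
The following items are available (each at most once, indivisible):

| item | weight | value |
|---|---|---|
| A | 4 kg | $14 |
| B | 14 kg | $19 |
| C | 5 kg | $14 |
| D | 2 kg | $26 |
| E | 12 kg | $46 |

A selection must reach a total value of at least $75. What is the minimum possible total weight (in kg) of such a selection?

18

Subsets with value ≥ 75, sorted by total weight:
- A+D+E: weight 18, value 86
- C+D+E: weight 19, value 86
Minimum weight: 18 kg.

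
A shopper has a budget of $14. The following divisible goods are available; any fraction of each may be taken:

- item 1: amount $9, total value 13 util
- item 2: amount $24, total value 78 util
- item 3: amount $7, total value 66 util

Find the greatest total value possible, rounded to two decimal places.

88.75

Take in order of value per unit:
- item 3 (66/7 per unit): all 7 → value 66, running total 66.00
- item 2 (78/24 per unit): 7 of 24 → value 7×78/24 = 22.7500, running total 88.75
Total 88.75.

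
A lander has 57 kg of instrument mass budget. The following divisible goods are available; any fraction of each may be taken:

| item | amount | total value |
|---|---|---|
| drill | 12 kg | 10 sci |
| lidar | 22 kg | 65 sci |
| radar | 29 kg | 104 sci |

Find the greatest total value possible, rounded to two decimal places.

174.00

Take in order of value per unit:
- radar (104/29 per unit): all 29 → value 104, running total 104.00
- lidar (65/22 per unit): all 22 → value 65, running total 169.00
- drill (10/12 per unit): 6 of 12 → value 6×10/12 = 5.0000, running total 174.00
Total 174.00.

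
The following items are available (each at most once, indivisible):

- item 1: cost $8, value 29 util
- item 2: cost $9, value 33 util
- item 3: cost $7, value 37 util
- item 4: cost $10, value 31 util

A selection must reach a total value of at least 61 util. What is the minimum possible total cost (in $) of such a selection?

Subsets with value ≥ 61, sorted by total cost:
- item 1+item 3: cost 15, value 66
- item 2+item 3: cost 16, value 70
Minimum cost: 15 $.

15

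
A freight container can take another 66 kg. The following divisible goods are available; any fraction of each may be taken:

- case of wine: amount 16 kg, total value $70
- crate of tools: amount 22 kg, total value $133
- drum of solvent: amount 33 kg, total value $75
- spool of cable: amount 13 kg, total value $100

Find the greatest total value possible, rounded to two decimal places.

337.09

Take in order of value per unit:
- spool of cable (100/13 per unit): all 13 → value 100, running total 100.00
- crate of tools (133/22 per unit): all 22 → value 133, running total 233.00
- case of wine (70/16 per unit): all 16 → value 70, running total 303.00
- drum of solvent (75/33 per unit): 15 of 33 → value 15×75/33 = 34.0909, running total 337.09
Total 337.09.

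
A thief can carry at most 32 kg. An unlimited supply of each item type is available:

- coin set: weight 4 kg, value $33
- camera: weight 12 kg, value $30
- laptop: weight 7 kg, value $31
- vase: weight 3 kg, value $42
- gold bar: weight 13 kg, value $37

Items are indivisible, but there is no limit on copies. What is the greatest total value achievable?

$420

Best value-per-unit is vase at 42/3, and filling with it alone uses weight 10×3=30. No mix of the others beats 10×42 = 420.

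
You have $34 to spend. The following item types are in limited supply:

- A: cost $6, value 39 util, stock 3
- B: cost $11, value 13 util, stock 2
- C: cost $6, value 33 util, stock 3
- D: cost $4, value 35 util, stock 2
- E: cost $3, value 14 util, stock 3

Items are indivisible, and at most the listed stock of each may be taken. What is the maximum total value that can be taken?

220 util

Top feasible selections:
- 3×A + 1×C + 2×D: cost 32, value 220
- 3×A + 2×C + 1×D: cost 34, value 218
Best: 220 util.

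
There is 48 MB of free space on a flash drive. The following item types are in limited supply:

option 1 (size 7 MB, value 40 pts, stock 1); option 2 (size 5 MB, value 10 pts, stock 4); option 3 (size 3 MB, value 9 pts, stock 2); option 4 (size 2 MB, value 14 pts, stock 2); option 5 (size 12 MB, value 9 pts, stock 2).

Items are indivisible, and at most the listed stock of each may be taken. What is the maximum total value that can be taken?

126 pts

Top feasible selections:
- 1×option 1 + 4×option 2 + 2×option 3 + 2×option 4: size 37, value 126
- 1×option 1 + 4×option 2 + 1×option 3 + 2×option 4 + 1×option 5: size 46, value 126
Best: 126 pts.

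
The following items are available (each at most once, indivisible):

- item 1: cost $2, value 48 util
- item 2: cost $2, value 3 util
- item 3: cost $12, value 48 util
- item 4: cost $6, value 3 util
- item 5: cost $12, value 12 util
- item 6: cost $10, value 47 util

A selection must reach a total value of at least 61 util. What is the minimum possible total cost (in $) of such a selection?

Subsets with value ≥ 61, sorted by total cost:
- item 1+item 6: cost 12, value 95
- item 1+item 2+item 6: cost 14, value 98
- item 1+item 3: cost 14, value 96
Minimum cost: 12 $.

12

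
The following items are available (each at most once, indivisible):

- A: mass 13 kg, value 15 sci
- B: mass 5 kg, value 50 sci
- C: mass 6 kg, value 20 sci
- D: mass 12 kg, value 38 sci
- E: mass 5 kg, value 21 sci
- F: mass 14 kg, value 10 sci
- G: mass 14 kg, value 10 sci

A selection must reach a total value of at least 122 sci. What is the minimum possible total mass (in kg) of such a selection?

28

Subsets with value ≥ 122, sorted by total mass:
- B+C+D+E: mass 28, value 129
- A+B+D+E: mass 35, value 124
- A+B+C+D: mass 36, value 123
- A+B+C+D+E: mass 41, value 144
Minimum mass: 28 kg.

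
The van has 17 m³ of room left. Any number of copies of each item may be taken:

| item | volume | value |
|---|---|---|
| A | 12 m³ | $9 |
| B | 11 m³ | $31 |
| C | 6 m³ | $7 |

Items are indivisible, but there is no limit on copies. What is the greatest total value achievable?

Best value-per-unit is B at 31/11; filling with it alone gives 1×31 = 31.
Optimal mix: 1×B + 1×C → volume 17, value 38.

$38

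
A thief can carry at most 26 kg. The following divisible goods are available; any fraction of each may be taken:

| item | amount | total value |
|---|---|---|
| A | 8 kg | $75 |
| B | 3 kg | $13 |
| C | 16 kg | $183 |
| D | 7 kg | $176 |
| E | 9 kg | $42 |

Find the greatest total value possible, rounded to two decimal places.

387.13

Take in order of value per unit:
- D (176/7 per unit): all 7 → value 176, running total 176.00
- C (183/16 per unit): all 16 → value 183, running total 359.00
- A (75/8 per unit): 3 of 8 → value 3×75/8 = 28.1250, running total 387.13
Total 387.13.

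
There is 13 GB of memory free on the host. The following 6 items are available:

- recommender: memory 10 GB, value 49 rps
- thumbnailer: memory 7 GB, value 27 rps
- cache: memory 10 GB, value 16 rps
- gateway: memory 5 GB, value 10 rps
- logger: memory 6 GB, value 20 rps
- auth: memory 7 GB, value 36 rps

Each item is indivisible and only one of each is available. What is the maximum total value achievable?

Check high-value combinations within 13 GB:
- logger+auth: memory 6+7=13, value 20+36=56
- recommender: memory 10, value 49
- thumbnailer+logger: memory 7+6=13, value 27+20=47
- gateway+auth: memory 5+7=12, value 10+36=46
- thumbnailer+gateway: memory 7+5=12, value 27+10=37
Best: 56 rps.

56 rps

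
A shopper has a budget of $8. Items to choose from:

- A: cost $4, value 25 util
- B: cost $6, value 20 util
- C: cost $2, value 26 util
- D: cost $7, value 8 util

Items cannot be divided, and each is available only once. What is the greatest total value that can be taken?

Check high-value combinations within $8:
- A+C: cost 4+2=6, value 25+26=51
- B+C: cost 6+2=8, value 20+26=46
- C: cost 2, value 26
Best: 51 util.

51 util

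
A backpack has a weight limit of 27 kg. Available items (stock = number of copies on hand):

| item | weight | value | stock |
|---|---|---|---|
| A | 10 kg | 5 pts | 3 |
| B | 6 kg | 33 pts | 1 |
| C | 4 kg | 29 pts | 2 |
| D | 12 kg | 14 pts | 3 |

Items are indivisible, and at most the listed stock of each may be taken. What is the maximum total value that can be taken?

Best selections within weight 27 and stock limits:
- 1×B + 2×C + 1×D: weight 26, value 105
- 1×A + 1×B + 2×C: weight 24, value 96
Best: 105 pts.

105 pts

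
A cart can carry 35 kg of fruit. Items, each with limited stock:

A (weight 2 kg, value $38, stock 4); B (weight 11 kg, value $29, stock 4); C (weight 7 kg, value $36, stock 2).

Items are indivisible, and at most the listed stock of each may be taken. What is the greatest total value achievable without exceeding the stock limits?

Top feasible selections:
- 4×A + 1×B + 2×C: weight 33, value 253
- 4×A + 2×C: weight 22, value 224
- 4×A + 1×B + 1×C: weight 26, value 217
Best: $253.

$253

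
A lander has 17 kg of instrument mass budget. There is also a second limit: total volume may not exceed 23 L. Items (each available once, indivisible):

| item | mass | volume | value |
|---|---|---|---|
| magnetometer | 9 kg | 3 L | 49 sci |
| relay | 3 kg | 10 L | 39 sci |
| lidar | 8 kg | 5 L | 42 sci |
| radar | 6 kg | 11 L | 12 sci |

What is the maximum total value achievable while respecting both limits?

Feasible sets respecting both limits:
- magnetometer+lidar: mass 17, volume 8, value 91
- magnetometer+relay: mass 12, volume 13, value 88
- relay+lidar: mass 11, volume 15, value 81
- magnetometer+radar: mass 15, volume 14, value 61
Best: 91 sci.

91 sci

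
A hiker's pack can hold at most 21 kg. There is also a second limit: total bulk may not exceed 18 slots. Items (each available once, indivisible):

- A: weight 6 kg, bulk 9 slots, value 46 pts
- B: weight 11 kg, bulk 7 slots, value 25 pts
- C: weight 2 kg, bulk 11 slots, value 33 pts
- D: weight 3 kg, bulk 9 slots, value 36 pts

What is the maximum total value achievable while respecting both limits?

82 pts

Feasible sets respecting both limits:
- A+D: weight 9, bulk 18, value 82
- A+B: weight 17, bulk 16, value 71
- B+D: weight 14, bulk 16, value 61
- B+C: weight 13, bulk 18, value 58
Best: 82 pts.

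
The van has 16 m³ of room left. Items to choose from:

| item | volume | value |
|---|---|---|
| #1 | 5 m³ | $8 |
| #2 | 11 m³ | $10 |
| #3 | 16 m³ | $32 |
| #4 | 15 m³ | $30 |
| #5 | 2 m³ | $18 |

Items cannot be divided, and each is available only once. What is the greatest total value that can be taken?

$32

Check high-value combinations within 16 m³:
- #3: volume 16, value 32
- #4: volume 15, value 30
- #2+#5: volume 11+2=13, value 10+18=28
- #1+#5: volume 5+2=7, value 8+18=26
Best: $32.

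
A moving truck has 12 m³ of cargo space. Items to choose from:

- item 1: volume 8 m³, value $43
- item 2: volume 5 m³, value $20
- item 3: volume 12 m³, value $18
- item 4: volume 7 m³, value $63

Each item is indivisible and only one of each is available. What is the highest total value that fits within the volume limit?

$83

This is a 0/1 knapsack; check combinations near the capacity.
- item 2+item 4: volume 5+7=12, value 20+63=83
- item 4: volume 7, value 63
- item 1: volume 8, value 43
Best: $83.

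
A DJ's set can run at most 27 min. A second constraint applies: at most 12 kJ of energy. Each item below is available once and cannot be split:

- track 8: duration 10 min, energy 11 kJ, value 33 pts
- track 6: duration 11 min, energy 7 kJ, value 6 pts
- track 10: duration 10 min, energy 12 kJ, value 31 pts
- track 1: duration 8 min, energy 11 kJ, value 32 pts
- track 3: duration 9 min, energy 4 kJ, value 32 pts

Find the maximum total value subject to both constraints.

Feasible sets respecting both limits:
- track 6+track 3: duration 20, energy 11, value 38
- track 8: duration 10, energy 11, value 33
- track 1: duration 8, energy 11, value 32
- track 3: duration 9, energy 4, value 32
Best: 38 pts.

38 pts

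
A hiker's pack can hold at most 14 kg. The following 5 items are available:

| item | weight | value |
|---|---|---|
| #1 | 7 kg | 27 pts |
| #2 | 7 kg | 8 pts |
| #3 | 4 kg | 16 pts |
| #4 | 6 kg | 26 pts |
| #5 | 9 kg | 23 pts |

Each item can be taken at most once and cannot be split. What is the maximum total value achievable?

Check high-value combinations within 14 kg:
- #1+#4: weight 7+6=13, value 27+26=53
- #1+#3: weight 7+4=11, value 27+16=43
- #3+#4: weight 4+6=10, value 16+26=42
Best: 53 pts.

53 pts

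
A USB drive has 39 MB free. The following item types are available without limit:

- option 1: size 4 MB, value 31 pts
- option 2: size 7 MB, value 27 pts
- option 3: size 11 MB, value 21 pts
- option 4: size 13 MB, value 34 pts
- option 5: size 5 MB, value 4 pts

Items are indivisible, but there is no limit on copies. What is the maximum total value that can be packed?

279 pts

Best value-per-unit is option 1 at 31/4, and filling with it alone uses size 9×4=36. No mix of the others beats 9×31 = 279.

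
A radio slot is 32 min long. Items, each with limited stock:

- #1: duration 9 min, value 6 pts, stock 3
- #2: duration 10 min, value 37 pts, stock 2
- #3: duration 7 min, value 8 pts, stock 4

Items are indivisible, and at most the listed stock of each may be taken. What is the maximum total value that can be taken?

Best selections within duration 32 and stock limits:
- 2×#2 + 1×#3: duration 27, value 82
- 1×#1 + 2×#2: duration 29, value 80
- 2×#2: duration 20, value 74
Best: 82 pts.

82 pts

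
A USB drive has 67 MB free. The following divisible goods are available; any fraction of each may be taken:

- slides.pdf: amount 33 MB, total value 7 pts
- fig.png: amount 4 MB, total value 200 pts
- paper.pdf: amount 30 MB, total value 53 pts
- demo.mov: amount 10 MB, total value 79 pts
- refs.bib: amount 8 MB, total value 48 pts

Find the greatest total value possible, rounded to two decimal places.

Take in order of value per unit:
- fig.png (200/4 per unit): all 4 → value 200, running total 200.00
- demo.mov (79/10 per unit): all 10 → value 79, running total 279.00
- refs.bib (48/8 per unit): all 8 → value 48, running total 327.00
- paper.pdf (53/30 per unit): all 30 → value 53, running total 380.00
- slides.pdf (7/33 per unit): 15 of 33 → value 15×7/33 = 3.1818, running total 383.18
Total 383.18.

383.18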